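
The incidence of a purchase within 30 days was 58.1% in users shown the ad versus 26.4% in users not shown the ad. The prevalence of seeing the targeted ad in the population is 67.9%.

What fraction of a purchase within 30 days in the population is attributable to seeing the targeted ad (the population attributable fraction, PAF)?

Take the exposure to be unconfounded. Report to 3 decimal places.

p₁ = 0.581, p₀ = 0.264.
Overall risk P(Y=1) = π·p₁ + (1−π)·p₀ = 0.679×0.581 + 0.321×0.264 = 0.47924.
Under exogeneity, PAF = [P(Y=1) − p₀] / P(Y=1).
PAF = (0.47924 − 0.264) / 0.47924 ≈ 0.4491

PAF ≈ 0.449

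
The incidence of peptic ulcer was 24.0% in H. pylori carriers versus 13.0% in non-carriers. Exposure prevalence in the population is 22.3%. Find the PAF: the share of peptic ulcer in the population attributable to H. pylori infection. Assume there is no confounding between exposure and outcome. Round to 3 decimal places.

PAF ≈ 0.159

p₁ = 0.24, p₀ = 0.13.
Overall risk P(Y=1) = π·p₁ + (1−π)·p₀ = 0.223×0.24 + 0.777×0.13 = 0.15453.
Under exogeneity, PAF = [P(Y=1) − p₀] / P(Y=1).
PAF = (0.15453 − 0.13) / 0.15453 ≈ 0.1587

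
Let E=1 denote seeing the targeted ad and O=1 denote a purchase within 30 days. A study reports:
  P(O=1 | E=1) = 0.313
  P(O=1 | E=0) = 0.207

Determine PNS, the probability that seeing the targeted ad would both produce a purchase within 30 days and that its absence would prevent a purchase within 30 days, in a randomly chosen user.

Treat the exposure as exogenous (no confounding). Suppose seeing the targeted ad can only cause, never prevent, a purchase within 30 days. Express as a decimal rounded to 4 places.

PNS ≈ 0.1060

Let p₁ = 0.313, p₀ = 0.207.
Under exogeneity and monotonicity, PNS = p₁ − p₀.
PNS = 0.313 − 0.207 = 0.106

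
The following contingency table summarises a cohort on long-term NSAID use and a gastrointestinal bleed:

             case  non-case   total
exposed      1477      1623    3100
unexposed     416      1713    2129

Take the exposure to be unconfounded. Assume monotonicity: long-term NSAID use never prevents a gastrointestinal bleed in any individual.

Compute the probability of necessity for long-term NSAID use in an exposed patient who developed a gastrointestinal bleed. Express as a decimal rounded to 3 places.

PN ≈ 0.590

p₁ = P(outcome | exposed) = 1477/3100 = 0.47645
p₀ = P(outcome | unexposed) = 416/2129 = 0.1954
Under exogeneity and monotonicity, PN = (p₁ − p₀)/p₁.
PN = (0.47645 − 0.1954) / 0.47645 ≈ 0.5899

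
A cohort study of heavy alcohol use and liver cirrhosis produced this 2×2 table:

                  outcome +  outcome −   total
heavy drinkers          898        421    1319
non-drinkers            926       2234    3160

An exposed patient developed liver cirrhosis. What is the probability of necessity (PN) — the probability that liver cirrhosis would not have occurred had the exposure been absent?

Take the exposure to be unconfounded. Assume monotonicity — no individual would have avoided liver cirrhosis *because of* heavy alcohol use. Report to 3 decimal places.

PN ≈ 0.570

p₁ = P(outcome | exposed) = 898/1319 = 0.68082
p₀ = P(outcome | unexposed) = 926/3160 = 0.29304
Under exogeneity and monotonicity, PN = (p₁ − p₀) / p₁.
PN = (0.68082 − 0.29304) / 0.68082 = 0.38778 / 0.68082 ≈ 0.5696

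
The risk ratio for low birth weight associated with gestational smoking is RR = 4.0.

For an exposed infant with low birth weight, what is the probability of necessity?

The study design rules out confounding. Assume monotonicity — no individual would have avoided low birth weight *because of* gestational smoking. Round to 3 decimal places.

Under exogeneity and monotonicity, PN = (RR − 1) / RR = 1 − 1/RR.
PN = (4.0 − 1) / 4.0 = 3 / 4.0 ≈ 0.7500

PN ≈ 0.750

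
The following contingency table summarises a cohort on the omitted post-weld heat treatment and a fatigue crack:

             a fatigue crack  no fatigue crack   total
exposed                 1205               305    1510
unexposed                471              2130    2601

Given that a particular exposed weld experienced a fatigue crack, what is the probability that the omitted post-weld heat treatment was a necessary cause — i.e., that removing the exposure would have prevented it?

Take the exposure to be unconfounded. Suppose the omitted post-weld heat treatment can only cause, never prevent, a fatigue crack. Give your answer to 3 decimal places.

p₁ = P(outcome | exposed) = 1205/1510 = 0.79801
p₀ = P(outcome | unexposed) = 471/2601 = 0.18108
Under exogeneity and monotonicity, PN = (p₁ − p₀)/p₁.
PN = (0.79801 − 0.18108) / 0.79801 ≈ 0.7731

PN ≈ 0.773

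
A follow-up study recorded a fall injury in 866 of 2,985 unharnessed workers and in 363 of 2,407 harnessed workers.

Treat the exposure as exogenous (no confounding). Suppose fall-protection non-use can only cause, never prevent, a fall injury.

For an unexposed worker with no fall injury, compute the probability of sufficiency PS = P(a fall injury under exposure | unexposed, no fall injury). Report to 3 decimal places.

PS ≈ 0.164

p₁ = P(outcome | exposed) = 866/2985 = 0.29012
p₀ = P(outcome | unexposed) = 363/2407 = 0.15081
Under exogeneity and monotonicity, PS = (p₁ − p₀) / (1 − p₀).
PS = (0.29012 − 0.15081) / (1 − 0.15081) = 0.13931 / 0.84919 ≈ 0.1640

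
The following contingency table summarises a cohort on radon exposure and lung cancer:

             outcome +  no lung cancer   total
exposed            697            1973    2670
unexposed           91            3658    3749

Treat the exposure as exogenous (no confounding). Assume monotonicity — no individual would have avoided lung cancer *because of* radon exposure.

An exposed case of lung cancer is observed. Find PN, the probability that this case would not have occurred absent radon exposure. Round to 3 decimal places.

PN ≈ 0.907

p₁ = P(outcome | exposed) = 697/2670 = 0.26105
p₀ = P(outcome | unexposed) = 91/3749 = 0.024273
Under exogeneity and monotonicity, PN = (p₁ − p₀)/p₁.
PN = (0.26105 − 0.024273) / 0.26105 ≈ 0.9070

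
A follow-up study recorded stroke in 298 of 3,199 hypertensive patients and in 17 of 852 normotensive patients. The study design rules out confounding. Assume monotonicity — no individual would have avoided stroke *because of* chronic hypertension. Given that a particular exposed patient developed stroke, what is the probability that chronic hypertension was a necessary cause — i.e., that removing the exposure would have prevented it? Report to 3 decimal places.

p₁ = P(outcome | exposed) = 298/3199 = 0.093154
p₀ = P(outcome | unexposed) = 17/852 = 0.019953
Under exogeneity and monotonicity, PN = (p₁ − p₀) / p₁.
PN = (0.093154 − 0.019953) / 0.093154 = 0.073201 / 0.093154 ≈ 0.7858

PN ≈ 0.786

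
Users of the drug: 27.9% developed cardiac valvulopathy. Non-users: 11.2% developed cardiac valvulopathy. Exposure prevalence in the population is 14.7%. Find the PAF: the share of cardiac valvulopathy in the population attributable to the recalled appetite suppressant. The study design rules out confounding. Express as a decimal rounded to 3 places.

p₁ = 0.279, p₀ = 0.112.
Overall risk P(Y=1) = π·p₁ + (1−π)·p₀ = 0.147×0.279 + 0.853×0.112 = 0.13655.
Under exogeneity, PAF = [P(Y=1) − p₀] / P(Y=1).
PAF = (0.13655 − 0.112) / 0.13655 ≈ 0.1798

PAF ≈ 0.180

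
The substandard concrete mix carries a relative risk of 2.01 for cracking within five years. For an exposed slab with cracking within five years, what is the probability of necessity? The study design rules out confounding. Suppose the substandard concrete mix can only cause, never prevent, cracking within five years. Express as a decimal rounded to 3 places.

Under exogeneity and monotonicity, PN = (RR − 1) / RR = 1 − 1/RR.
PN = (2.01 − 1) / 2.01 = 1.01 / 2.01 ≈ 0.5025

PN ≈ 0.502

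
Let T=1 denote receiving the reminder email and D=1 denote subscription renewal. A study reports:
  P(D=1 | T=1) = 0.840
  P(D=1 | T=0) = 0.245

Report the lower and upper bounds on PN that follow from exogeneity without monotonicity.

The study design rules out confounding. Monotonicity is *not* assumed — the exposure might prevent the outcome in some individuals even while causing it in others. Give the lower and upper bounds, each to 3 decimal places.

0.708 ≤ PN ≤ 0.899

Let p₁ = 0.84, p₀ = 0.245.
Under exogeneity alone the bounds on PN are max{0,(p₁−p₀)/p₁} ≤ PN ≤ min{1,(1−p₀)/p₁}.
  lower = (p₁ − p₀)/p₁ = 0.595 / 0.84 ≈ 0.7083
  upper = min{1, (1 − p₀)/p₁} = 0.755 / 0.84 ≈ 0.8988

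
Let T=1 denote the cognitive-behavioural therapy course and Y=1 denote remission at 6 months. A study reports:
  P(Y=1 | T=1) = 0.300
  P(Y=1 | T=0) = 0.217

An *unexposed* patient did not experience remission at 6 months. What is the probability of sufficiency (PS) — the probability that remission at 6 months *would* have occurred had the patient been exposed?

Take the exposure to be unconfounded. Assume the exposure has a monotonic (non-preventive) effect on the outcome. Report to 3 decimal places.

PS ≈ 0.106

Let p₁ = 0.3, p₀ = 0.217.
Under exogeneity and monotonicity, PS = (p₁ − p₀) / (1 − p₀).
PS = (0.3 − 0.217) / (1 − 0.217) = 0.083 / 0.783 ≈ 0.1060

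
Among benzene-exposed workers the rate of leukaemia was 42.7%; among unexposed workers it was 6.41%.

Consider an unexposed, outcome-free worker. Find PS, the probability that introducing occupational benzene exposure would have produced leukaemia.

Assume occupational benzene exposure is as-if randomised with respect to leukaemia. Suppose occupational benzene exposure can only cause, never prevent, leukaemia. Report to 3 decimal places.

p₁ = 0.427, p₀ = 0.0641.
Under exogeneity and monotonicity, PS = (p₁ − p₀) / (1 − p₀).
PS = (0.427 − 0.0641) / (1 − 0.0641) = 0.3629 / 0.9359 ≈ 0.3878

PS ≈ 0.388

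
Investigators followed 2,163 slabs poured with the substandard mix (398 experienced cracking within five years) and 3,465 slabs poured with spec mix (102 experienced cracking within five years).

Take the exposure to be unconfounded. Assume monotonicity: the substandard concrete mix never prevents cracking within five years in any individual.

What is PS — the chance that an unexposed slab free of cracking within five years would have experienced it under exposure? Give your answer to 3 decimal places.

PS ≈ 0.159

p₁ = P(outcome | exposed) = 398/2163 = 0.184
p₀ = P(outcome | unexposed) = 102/3465 = 0.029437
Under exogeneity and monotonicity, PS = (p₁ − p₀) / (1 − p₀).
PS = (0.184 − 0.029437) / (1 − 0.029437) = 0.15457 / 0.97056 ≈ 0.1593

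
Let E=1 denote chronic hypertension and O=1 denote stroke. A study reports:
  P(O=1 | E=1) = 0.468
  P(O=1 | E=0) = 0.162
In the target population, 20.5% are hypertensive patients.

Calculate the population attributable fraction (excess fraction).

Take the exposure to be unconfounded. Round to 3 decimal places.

PAF ≈ 0.279

Let p₁ = 0.468, p₀ = 0.162.
Overall risk P(Y=1) = π·p₁ + (1−π)·p₀ = 0.205×0.468 + 0.795×0.162 = 0.22473.
Under exogeneity, PAF = [P(Y=1) − p₀] / P(Y=1).
PAF = (0.22473 − 0.162) / 0.22473 ≈ 0.2791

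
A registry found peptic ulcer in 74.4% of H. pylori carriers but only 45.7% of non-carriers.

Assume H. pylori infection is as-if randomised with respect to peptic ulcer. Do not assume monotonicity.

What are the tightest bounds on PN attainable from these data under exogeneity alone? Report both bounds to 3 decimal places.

p₁ = 0.744, p₀ = 0.457.
Under exogeneity alone the bounds on PN are max{0,(p₁−p₀)/p₁} ≤ PN ≤ min{1,(1−p₀)/p₁}.
  lower = (p₁ − p₀)/p₁ = 0.287 / 0.744 ≈ 0.3858
  upper = min{1, (1 − p₀)/p₁} = 0.543 / 0.744 ≈ 0.7298

0.386 ≤ PN ≤ 0.730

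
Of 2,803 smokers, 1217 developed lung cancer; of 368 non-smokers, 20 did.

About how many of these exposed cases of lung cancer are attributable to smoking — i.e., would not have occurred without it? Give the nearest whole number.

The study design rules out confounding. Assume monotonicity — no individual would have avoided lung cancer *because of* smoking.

p₁ = P(outcome | exposed) = 1217/2803 = 0.43418
p₀ = P(outcome | unexposed) = 20/368 = 0.054348
PN = (p₁ − p₀)/p₁ = (0.43418 − 0.054348) / 0.43418 ≈ 0.87483.
Attributable cases ≈ PN × (exposed cases) = 0.87483 × 1217 ≈ 1064.66.

about 1065 cases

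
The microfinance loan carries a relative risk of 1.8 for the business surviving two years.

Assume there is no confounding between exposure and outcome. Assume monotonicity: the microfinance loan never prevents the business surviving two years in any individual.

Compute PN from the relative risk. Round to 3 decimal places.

Under exogeneity and monotonicity, PN = (RR − 1) / RR = 1 − 1/RR.
PN = (1.8 − 1) / 1.8 = 0.8 / 1.8 ≈ 0.4444

PN ≈ 0.444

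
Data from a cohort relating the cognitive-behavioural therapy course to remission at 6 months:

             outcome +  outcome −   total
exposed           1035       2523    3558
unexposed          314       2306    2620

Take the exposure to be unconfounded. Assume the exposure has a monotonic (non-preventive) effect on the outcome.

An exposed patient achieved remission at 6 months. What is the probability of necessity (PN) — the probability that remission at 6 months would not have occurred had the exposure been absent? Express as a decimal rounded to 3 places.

p₁ = P(outcome | exposed) = 1035/3558 = 0.29089
p₀ = P(outcome | unexposed) = 314/2620 = 0.11985
Under exogeneity and monotonicity, PN = (p₁ − p₀) / p₁.
PN = (0.29089 − 0.11985) / 0.29089 = 0.17105 / 0.29089 ≈ 0.5880

PN ≈ 0.588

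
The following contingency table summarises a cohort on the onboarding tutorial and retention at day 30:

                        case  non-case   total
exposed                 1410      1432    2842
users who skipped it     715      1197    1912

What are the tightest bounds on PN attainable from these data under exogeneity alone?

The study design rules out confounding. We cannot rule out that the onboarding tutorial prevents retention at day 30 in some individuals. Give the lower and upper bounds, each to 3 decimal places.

p₁ = P(outcome | exposed) = 1410/2842 = 0.49613
p₀ = P(outcome | unexposed) = 715/1912 = 0.37395
Under exogeneity alone the bounds on PN are max{0,(p₁−p₀)/p₁} ≤ PN ≤ min{1,(1−p₀)/p₁}.
  lower = (p₁ − p₀)/p₁ = 0.12218 / 0.49613 ≈ 0.2463
  upper = min{1, (1 − p₀)/p₁} = 0.62605 / 0.49613 ≈ 1.2619 → capped at 1

0.246 ≤ PN ≤ 1.000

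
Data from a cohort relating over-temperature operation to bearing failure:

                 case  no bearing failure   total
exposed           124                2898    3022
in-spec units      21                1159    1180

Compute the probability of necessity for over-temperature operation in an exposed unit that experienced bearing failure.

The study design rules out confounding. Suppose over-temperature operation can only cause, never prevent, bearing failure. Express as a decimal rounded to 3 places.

PN ≈ 0.566

p₁ = P(outcome | exposed) = 124/3022 = 0.041032
p₀ = P(outcome | unexposed) = 21/1180 = 0.017797
Under exogeneity and monotonicity, PN = (p₁ − p₀)/p₁.
PN = (0.041032 − 0.017797) / 0.041032 ≈ 0.5663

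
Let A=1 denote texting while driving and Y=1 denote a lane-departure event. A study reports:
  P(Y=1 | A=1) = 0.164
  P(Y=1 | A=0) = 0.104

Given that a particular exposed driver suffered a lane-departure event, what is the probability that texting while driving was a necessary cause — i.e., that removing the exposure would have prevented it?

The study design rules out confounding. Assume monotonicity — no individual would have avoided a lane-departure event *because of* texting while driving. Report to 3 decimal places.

PN ≈ 0.366

Let p₁ = 0.164, p₀ = 0.104.
Under exogeneity and monotonicity, PN = (p₁ − p₀) / p₁.
PN = (0.164 − 0.104) / 0.164 = 0.06 / 0.164 ≈ 0.3659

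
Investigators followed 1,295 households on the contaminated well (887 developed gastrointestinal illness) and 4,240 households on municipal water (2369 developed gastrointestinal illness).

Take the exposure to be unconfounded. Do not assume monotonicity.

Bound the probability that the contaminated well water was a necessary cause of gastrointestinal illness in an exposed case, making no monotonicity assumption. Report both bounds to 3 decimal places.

p₁ = P(outcome | exposed) = 887/1295 = 0.68494
p₀ = P(outcome | unexposed) = 2369/4240 = 0.55873
Under exogeneity alone the bounds on PN are max{0,(p₁−p₀)/p₁} ≤ PN ≤ min{1,(1−p₀)/p₁}.
  lower = (p₁ − p₀)/p₁ = 0.12622 / 0.68494 ≈ 0.1843
  upper = min{1, (1 − p₀)/p₁} = 0.44127 / 0.68494 ≈ 0.6442

0.184 ≤ PN ≤ 0.644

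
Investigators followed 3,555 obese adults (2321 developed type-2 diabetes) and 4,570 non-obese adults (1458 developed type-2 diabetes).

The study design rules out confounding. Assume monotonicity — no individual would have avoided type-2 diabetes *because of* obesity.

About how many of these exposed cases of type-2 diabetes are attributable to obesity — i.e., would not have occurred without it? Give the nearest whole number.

about 1187 cases

p₁ = P(outcome | exposed) = 2321/3555 = 0.65288
p₀ = P(outcome | unexposed) = 1458/4570 = 0.31904
PN = (p₁ − p₀)/p₁ = (0.65288 − 0.31904) / 0.65288 ≈ 0.51134.
Attributable cases ≈ PN × (exposed cases) = 0.51134 × 2321 ≈ 1186.82.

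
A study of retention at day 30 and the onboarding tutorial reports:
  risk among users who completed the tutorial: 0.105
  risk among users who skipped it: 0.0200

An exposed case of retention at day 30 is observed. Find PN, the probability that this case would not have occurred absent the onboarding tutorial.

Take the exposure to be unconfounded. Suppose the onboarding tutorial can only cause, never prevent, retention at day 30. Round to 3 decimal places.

PN ≈ 0.810

Let p₁ = 0.105, p₀ = 0.02.
Under exogeneity and monotonicity, PN = (p₁ − p₀) / p₁.
PN = (0.105 − 0.02) / 0.105 = 0.085 / 0.105 ≈ 0.8095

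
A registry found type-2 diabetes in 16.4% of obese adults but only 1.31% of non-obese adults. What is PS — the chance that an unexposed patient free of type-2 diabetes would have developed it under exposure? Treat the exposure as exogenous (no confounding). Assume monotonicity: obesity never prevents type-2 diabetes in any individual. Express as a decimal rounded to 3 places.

p₁ = 0.164, p₀ = 0.0131.
Under exogeneity and monotonicity, PS = (p₁ − p₀) / (1 − p₀).
PS = (0.164 − 0.0131) / (1 − 0.0131) = 0.1509 / 0.9869 ≈ 0.1529

PS ≈ 0.153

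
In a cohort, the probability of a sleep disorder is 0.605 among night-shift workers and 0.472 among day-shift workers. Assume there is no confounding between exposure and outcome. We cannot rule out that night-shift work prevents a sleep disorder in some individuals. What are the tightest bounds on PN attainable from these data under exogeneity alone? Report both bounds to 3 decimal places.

0.220 ≤ PN ≤ 0.873

Let p₁ = 0.605, p₀ = 0.472.
Under exogeneity alone the bounds on PN are max{0,(p₁−p₀)/p₁} ≤ PN ≤ min{1,(1−p₀)/p₁}.
  lower = (p₁ − p₀)/p₁ = 0.133 / 0.605 ≈ 0.2198
  upper = min{1, (1 − p₀)/p₁} = 0.528 / 0.605 ≈ 0.8727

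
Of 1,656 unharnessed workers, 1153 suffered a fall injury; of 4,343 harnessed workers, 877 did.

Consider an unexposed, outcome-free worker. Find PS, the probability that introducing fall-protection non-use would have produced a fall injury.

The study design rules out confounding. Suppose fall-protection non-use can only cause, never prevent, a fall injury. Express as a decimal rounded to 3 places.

PS ≈ 0.619

p₁ = P(outcome | exposed) = 1153/1656 = 0.69626
p₀ = P(outcome | unexposed) = 877/4343 = 0.20193
Under exogeneity and monotonicity, PS = (p₁ − p₀) / (1 − p₀).
PS = (0.69626 − 0.20193) / (1 − 0.20193) = 0.49432 / 0.79807 ≈ 0.6194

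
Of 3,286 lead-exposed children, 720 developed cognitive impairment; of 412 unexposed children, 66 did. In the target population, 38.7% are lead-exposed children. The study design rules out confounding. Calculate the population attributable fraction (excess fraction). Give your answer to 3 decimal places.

p₁ = P(outcome | exposed) = 720/3286 = 0.21911
p₀ = P(outcome | unexposed) = 66/412 = 0.16019
Overall risk P(Y=1) = π·p₁ + (1−π)·p₀ = 0.387×0.21911 + 0.613×0.16019 = 0.183.
Under exogeneity, PAF = [P(Y=1) − p₀] / P(Y=1).
PAF = (0.183 − 0.16019) / 0.183 ≈ 0.1246

PAF ≈ 0.125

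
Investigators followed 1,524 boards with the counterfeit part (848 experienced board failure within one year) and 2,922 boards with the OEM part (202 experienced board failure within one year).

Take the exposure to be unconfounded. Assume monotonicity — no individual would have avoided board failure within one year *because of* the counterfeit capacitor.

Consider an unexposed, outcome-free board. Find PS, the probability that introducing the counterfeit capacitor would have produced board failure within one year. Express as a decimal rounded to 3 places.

PS ≈ 0.523

p₁ = P(outcome | exposed) = 848/1524 = 0.55643
p₀ = P(outcome | unexposed) = 202/2922 = 0.069131
Under exogeneity and monotonicity, PS = (p₁ − p₀) / (1 − p₀).
PS = (0.55643 − 0.069131) / (1 − 0.069131) = 0.4873 / 0.93087 ≈ 0.5235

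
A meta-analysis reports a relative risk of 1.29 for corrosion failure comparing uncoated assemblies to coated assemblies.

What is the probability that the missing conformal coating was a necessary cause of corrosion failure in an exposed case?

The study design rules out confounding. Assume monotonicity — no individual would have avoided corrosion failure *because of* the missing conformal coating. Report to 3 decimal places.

PN ≈ 0.225

Under exogeneity and monotonicity, PN = (RR − 1) / RR = 1 − 1/RR.
PN = (1.29 − 1) / 1.29 = 0.29 / 1.29 ≈ 0.2248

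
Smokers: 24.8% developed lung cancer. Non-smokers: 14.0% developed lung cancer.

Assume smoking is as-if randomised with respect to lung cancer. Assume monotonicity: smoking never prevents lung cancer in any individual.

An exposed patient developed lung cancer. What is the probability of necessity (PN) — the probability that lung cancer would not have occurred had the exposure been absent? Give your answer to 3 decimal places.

p₁ = 0.248, p₀ = 0.14.
Under exogeneity and monotonicity, PN = (p₁ − p₀) / p₁.
PN = (0.248 − 0.14) / 0.248 = 0.108 / 0.248 ≈ 0.4355

PN ≈ 0.435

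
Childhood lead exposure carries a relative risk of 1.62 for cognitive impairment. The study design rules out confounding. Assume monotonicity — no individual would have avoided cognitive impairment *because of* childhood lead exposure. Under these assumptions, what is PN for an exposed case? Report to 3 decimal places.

PN ≈ 0.383

Under exogeneity and monotonicity, PN = (RR − 1) / RR = 1 − 1/RR.
PN = (1.62 − 1) / 1.62 = 0.62 / 1.62 ≈ 0.3827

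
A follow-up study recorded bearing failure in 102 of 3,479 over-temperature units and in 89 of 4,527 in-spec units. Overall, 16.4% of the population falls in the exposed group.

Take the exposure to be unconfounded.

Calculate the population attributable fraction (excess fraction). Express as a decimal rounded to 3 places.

PAF ≈ 0.075

p₁ = P(outcome | exposed) = 102/3479 = 0.029319
p₀ = P(outcome | unexposed) = 89/4527 = 0.01966
Overall risk P(Y=1) = π·p₁ + (1−π)·p₀ = 0.164×0.029319 + 0.836×0.01966 = 0.021244.
Under exogeneity, PAF = [P(Y=1) − p₀] / P(Y=1).
PAF = (0.021244 − 0.01966) / 0.021244 ≈ 0.0746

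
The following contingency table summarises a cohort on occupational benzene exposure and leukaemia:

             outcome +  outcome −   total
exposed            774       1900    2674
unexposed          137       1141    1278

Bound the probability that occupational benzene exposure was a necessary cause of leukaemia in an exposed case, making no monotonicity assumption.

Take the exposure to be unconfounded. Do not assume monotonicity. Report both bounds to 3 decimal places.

0.630 ≤ PN ≤ 1.000

p₁ = P(outcome | exposed) = 774/2674 = 0.28945
p₀ = P(outcome | unexposed) = 137/1278 = 0.1072
Under exogeneity alone the bounds on PN are max{0,(p₁−p₀)/p₁} ≤ PN ≤ min{1,(1−p₀)/p₁}.
  lower = (p₁ − p₀)/p₁ = 0.18226 / 0.28945 ≈ 0.6297
  upper = min{1, (1 − p₀)/p₁} = 0.8928 / 0.28945 ≈ 3.0844 → capped at 1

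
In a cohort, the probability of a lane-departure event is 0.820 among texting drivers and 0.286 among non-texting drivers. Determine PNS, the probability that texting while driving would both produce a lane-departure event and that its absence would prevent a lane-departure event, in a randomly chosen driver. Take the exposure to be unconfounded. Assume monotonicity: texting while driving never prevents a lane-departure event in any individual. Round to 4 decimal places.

PNS ≈ 0.5340

Let p₁ = 0.82, p₀ = 0.286.
Under exogeneity and monotonicity, PNS = p₁ − p₀.
PNS = 0.82 − 0.286 = 0.534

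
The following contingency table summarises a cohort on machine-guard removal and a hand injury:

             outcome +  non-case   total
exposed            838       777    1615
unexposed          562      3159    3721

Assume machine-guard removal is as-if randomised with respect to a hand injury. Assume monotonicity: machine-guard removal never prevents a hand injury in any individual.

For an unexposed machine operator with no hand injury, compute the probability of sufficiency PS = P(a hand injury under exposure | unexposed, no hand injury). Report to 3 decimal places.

PS ≈ 0.433

p₁ = P(outcome | exposed) = 838/1615 = 0.51889
p₀ = P(outcome | unexposed) = 562/3721 = 0.15103
Under exogeneity and monotonicity, PS = (p₁ − p₀)/(1 − p₀).
PS = (0.51889 − 0.15103) / 0.84897 ≈ 0.4333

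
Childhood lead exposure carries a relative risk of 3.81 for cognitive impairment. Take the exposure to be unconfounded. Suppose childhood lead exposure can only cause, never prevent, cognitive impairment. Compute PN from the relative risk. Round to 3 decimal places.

PN ≈ 0.738

Under exogeneity and monotonicity, PN = (RR − 1) / RR = 1 − 1/RR.
PN = (3.81 − 1) / 3.81 = 2.81 / 3.81 ≈ 0.7375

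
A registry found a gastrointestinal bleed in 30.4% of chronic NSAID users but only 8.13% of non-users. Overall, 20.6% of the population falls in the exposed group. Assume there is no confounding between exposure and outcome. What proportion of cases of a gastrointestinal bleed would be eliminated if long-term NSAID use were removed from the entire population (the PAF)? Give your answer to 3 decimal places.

PAF ≈ 0.361

p₁ = 0.304, p₀ = 0.0813.
Overall risk P(Y=1) = π·p₁ + (1−π)·p₀ = 0.206×0.304 + 0.794×0.0813 = 0.12718.
Under exogeneity, PAF = [P(Y=1) − p₀] / P(Y=1).
PAF = (0.12718 − 0.0813) / 0.12718 ≈ 0.3607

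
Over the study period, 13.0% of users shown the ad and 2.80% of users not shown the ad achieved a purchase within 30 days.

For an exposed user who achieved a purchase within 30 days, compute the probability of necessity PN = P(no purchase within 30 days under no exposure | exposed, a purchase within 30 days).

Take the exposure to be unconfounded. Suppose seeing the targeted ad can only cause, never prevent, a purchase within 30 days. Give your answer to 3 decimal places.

p₁ = 0.13, p₀ = 0.028.
Under exogeneity and monotonicity, PN = (p₁ − p₀) / p₁.
PN = (0.13 − 0.028) / 0.13 = 0.102 / 0.13 ≈ 0.7846

PN ≈ 0.785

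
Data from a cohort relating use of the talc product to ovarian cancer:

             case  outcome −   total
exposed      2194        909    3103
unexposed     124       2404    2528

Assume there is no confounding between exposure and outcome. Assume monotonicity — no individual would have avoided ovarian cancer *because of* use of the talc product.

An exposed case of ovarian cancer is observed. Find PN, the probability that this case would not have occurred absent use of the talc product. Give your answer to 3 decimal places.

p₁ = P(outcome | exposed) = 2194/3103 = 0.70706
p₀ = P(outcome | unexposed) = 124/2528 = 0.049051
Under exogeneity and monotonicity, PN = (p₁ − p₀)/p₁.
PN = (0.70706 − 0.049051) / 0.70706 ≈ 0.9306

PN ≈ 0.931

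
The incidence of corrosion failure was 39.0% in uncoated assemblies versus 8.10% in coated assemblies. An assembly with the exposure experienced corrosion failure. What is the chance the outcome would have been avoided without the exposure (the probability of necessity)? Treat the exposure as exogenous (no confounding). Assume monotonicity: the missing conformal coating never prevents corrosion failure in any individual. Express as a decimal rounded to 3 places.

p₁ = 0.39, p₀ = 0.081.
Under exogeneity and monotonicity, PN = (p₁ − p₀) / p₁.
PN = (0.39 − 0.081) / 0.39 = 0.309 / 0.39 ≈ 0.7923

PN ≈ 0.792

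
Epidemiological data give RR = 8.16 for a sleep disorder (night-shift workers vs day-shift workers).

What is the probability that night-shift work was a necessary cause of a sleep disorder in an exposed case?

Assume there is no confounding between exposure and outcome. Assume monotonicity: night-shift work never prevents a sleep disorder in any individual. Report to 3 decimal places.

Under exogeneity and monotonicity, PN = (RR − 1) / RR = 1 − 1/RR.
PN = (8.16 − 1) / 8.16 = 7.16 / 8.16 ≈ 0.8775

PN ≈ 0.877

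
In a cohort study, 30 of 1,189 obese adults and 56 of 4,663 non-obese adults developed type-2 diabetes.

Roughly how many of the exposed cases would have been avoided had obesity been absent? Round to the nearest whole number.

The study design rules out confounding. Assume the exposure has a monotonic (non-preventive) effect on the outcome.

about 16 cases

p₁ = P(outcome | exposed) = 30/1189 = 0.025231
p₀ = P(outcome | unexposed) = 56/4663 = 0.012009
PN = (p₁ − p₀)/p₁ = (0.025231 − 0.012009) / 0.025231 ≈ 0.52403.
Attributable cases ≈ PN × (exposed cases) = 0.52403 × 30 ≈ 15.72.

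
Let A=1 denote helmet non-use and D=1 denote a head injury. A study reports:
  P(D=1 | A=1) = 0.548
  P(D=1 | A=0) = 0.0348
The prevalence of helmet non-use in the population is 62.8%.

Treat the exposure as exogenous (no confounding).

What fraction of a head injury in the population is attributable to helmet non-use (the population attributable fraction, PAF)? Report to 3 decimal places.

PAF ≈ 0.903

Let p₁ = 0.548, p₀ = 0.0348.
Overall risk P(Y=1) = π·p₁ + (1−π)·p₀ = 0.628×0.548 + 0.372×0.0348 = 0.35709.
Under exogeneity, PAF = [P(Y=1) − p₀] / P(Y=1).
PAF = (0.35709 − 0.0348) / 0.35709 ≈ 0.9025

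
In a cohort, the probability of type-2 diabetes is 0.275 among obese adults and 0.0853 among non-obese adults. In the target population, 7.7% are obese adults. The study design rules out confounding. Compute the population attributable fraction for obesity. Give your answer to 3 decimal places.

PAF ≈ 0.146

Let p₁ = 0.275, p₀ = 0.0853.
Overall risk P(Y=1) = π·p₁ + (1−π)·p₀ = 0.077×0.275 + 0.923×0.0853 = 0.099907.
Under exogeneity, PAF = [P(Y=1) − p₀] / P(Y=1).
PAF = (0.099907 − 0.0853) / 0.099907 ≈ 0.1462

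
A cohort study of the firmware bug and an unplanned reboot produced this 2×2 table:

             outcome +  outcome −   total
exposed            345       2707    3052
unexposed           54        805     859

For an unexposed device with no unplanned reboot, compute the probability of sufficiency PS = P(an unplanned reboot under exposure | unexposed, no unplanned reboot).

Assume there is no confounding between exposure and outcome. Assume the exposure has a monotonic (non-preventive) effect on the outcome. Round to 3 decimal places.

p₁ = P(outcome | exposed) = 345/3052 = 0.11304
p₀ = P(outcome | unexposed) = 54/859 = 0.062864
Under exogeneity and monotonicity, PS = (p₁ − p₀) / (1 − p₀).
PS = (0.11304 − 0.062864) / (1 − 0.062864) = 0.050177 / 0.93714 ≈ 0.0535

PS ≈ 0.054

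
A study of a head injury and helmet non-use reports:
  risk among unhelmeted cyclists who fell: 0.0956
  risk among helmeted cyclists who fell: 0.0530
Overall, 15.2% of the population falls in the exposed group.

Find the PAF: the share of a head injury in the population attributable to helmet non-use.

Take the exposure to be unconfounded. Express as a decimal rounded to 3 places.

PAF ≈ 0.109

Let p₁ = 0.0956, p₀ = 0.053.
Overall risk P(Y=1) = π·p₁ + (1−π)·p₀ = 0.152×0.0956 + 0.848×0.053 = 0.059475.
Under exogeneity, PAF = [P(Y=1) − p₀] / P(Y=1).
PAF = (0.059475 − 0.053) / 0.059475 ≈ 0.1089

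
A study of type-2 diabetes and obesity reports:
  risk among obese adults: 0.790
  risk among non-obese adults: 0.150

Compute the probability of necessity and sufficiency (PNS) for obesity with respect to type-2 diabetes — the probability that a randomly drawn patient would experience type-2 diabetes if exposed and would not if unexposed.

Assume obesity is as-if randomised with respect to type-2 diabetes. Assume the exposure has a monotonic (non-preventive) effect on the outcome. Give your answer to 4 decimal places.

Let p₁ = 0.79, p₀ = 0.15.
Under exogeneity and monotonicity, PNS = p₁ − p₀.
PNS = 0.79 − 0.15 = 0.64

PNS ≈ 0.6400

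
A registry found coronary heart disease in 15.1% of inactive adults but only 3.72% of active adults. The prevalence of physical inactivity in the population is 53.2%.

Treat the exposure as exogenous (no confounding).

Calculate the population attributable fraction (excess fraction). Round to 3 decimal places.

p₁ = 0.151, p₀ = 0.0372.
Overall risk P(Y=1) = π·p₁ + (1−π)·p₀ = 0.532×0.151 + 0.468×0.0372 = 0.097742.
Under exogeneity, PAF = [P(Y=1) − p₀] / P(Y=1).
PAF = (0.097742 − 0.0372) / 0.097742 ≈ 0.6194

PAF ≈ 0.619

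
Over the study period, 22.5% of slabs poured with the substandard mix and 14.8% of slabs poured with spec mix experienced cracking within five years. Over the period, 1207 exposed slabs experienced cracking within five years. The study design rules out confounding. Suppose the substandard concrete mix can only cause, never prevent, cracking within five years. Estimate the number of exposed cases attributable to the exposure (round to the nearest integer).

p₁ = 0.225, p₀ = 0.148.
PN = (p₁ − p₀)/p₁ = (0.225 − 0.148) / 0.225 ≈ 0.34222.
Attributable cases ≈ PN × (exposed cases) = 0.34222 × 1207 ≈ 413.06.

about 413 cases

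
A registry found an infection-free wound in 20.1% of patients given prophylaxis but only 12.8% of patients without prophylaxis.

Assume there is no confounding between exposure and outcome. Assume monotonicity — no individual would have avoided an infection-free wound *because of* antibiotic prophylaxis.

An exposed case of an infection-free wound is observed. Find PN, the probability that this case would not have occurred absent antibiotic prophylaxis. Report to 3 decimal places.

p₁ = 0.201, p₀ = 0.128.
Under exogeneity and monotonicity, PN = (p₁ − p₀) / p₁.
PN = (0.201 − 0.128) / 0.201 = 0.073 / 0.201 ≈ 0.3632

PN ≈ 0.363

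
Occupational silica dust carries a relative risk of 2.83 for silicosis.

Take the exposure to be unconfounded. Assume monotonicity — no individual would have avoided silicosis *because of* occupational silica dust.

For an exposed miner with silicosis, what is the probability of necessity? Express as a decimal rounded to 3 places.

Under exogeneity and monotonicity, PN = (RR − 1) / RR = 1 − 1/RR.
PN = (2.83 − 1) / 2.83 = 1.83 / 2.83 ≈ 0.6466

PN ≈ 0.647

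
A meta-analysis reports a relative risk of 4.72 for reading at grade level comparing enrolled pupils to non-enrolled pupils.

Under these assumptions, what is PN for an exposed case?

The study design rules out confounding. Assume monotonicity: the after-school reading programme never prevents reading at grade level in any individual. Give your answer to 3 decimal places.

PN ≈ 0.788

Under exogeneity and monotonicity, PN = (RR − 1) / RR = 1 − 1/RR.
PN = (4.72 − 1) / 4.72 = 3.72 / 4.72 ≈ 0.7881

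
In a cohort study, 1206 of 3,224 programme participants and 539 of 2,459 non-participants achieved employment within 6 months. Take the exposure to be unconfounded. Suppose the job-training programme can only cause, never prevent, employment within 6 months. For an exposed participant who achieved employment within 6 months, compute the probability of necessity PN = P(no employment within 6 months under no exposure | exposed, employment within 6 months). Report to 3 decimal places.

PN ≈ 0.414

p₁ = P(outcome | exposed) = 1206/3224 = 0.37407
p₀ = P(outcome | unexposed) = 539/2459 = 0.21919
Under exogeneity and monotonicity, PN = (p₁ − p₀) / p₁.
PN = (0.37407 − 0.21919) / 0.37407 = 0.15487 / 0.37407 ≈ 0.4140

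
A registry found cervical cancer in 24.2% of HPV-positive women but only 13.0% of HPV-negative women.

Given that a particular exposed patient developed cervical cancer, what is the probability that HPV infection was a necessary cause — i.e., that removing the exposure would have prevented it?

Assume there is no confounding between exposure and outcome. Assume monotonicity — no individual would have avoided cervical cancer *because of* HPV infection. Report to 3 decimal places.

PN ≈ 0.463

p₁ = 0.242, p₀ = 0.13.
Under exogeneity and monotonicity, PN = (p₁ − p₀) / p₁.
PN = (0.242 − 0.13) / 0.242 = 0.112 / 0.242 ≈ 0.4628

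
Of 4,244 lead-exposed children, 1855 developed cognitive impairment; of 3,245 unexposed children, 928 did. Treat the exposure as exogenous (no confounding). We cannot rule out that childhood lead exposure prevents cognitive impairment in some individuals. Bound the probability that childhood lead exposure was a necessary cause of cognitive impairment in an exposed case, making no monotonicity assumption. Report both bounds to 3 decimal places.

p₁ = P(outcome | exposed) = 1855/4244 = 0.43709
p₀ = P(outcome | unexposed) = 928/3245 = 0.28598
Under exogeneity alone the bounds on PN are max{0,(p₁−p₀)/p₁} ≤ PN ≤ min{1,(1−p₀)/p₁}.
  lower = (p₁ − p₀)/p₁ = 0.15111 / 0.43709 ≈ 0.3457
  upper = min{1, (1 − p₀)/p₁} = 0.71402 / 0.43709 ≈ 1.6336 → capped at 1

0.346 ≤ PN ≤ 1.000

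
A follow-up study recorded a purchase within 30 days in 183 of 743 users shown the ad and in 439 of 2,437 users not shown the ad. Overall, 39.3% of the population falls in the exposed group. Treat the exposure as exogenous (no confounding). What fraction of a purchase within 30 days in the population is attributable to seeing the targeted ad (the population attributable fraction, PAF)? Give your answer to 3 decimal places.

PAF ≈ 0.126

p₁ = P(outcome | exposed) = 183/743 = 0.2463
p₀ = P(outcome | unexposed) = 439/2437 = 0.18014
Overall risk P(Y=1) = π·p₁ + (1−π)·p₀ = 0.393×0.2463 + 0.607×0.18014 = 0.20614.
Under exogeneity, PAF = [P(Y=1) − p₀] / P(Y=1).
PAF = (0.20614 − 0.18014) / 0.20614 ≈ 0.1261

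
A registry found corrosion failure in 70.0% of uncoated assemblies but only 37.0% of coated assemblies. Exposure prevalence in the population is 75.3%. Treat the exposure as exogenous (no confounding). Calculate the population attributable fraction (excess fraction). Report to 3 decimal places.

p₁ = 0.7, p₀ = 0.37.
Overall risk P(Y=1) = π·p₁ + (1−π)·p₀ = 0.753×0.7 + 0.247×0.37 = 0.61849.
Under exogeneity, PAF = [P(Y=1) − p₀] / P(Y=1).
PAF = (0.61849 − 0.37) / 0.61849 ≈ 0.4018

PAF ≈ 0.402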